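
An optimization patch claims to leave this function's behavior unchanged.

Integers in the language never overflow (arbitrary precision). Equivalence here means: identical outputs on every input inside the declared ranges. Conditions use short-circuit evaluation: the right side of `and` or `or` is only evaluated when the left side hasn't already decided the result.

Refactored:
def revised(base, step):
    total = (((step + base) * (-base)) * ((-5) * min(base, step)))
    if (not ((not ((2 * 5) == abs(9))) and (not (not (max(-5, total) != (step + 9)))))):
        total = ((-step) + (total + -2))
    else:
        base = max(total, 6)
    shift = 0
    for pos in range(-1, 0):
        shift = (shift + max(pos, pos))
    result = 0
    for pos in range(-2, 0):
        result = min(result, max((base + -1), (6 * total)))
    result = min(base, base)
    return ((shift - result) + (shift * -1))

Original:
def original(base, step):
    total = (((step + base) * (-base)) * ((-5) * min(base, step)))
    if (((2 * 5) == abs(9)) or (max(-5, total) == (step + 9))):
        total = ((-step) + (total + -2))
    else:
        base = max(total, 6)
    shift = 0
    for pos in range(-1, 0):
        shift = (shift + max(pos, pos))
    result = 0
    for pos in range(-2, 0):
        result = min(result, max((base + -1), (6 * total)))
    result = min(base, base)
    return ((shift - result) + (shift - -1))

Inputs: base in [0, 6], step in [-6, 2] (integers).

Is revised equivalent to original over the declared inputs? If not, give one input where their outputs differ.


Evaluate both at base=0, step=-6.
original: total=0, then (((2 * 5) == abs(9)) or (max(-5, total) == (step + 9))) is false, then base=6, then shift=0, then (pos=-1), then shift=-1, then result=0, then (pos=-2), then result=0, then (pos=-1), then result=0, then result=6, then returns -7
revised: total=0, then (not ((not ((2 * 5) == abs(9))) and (not (not (max(-5, total) != (step + 9)))))) is false, then base=6, then shift=0, then (pos=-1), then shift=-1, then result=0, then (pos=-2), then result=0, then (pos=-1), then result=0, then result=6, then returns -6
-7 against -6: the behavior changed.
verdict: not equivalent; witness: base=0, step=-6


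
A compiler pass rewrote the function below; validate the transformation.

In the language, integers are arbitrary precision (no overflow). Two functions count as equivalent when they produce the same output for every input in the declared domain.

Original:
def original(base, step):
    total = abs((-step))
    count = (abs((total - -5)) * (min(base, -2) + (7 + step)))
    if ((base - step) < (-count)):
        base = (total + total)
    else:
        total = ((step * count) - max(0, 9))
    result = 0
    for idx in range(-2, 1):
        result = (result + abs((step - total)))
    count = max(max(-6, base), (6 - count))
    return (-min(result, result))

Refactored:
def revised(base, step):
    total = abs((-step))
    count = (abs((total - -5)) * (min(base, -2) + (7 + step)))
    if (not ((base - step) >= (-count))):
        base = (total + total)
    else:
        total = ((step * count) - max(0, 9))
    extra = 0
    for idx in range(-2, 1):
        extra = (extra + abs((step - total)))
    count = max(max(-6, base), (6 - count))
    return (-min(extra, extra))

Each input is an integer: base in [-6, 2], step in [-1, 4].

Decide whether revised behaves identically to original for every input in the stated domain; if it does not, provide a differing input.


This is a faithful refactor — local variable names differ, and comparison usage differs, and boolean connective usage differs, but the computed results match everywhere.
Tracing base=1, step=2: original: total = 2; count = 49; ((base - step) < (-count)) -> false; total = 89; result = 0; [idx=-2]; result = 87; [idx=-1]; result = 174; [idx=0]; result = 261; count = 1; return -261 | revised: total = 2; count = 49; (not ((base - step) >= (-count))) -> false; total = 89; extra = 0; [idx=-2]; extra = 87; [idx=-1]; extra = 174; [idx=0]; extra = 261; count = 1; return -261 — matching result -261.
Every one of the 54 inputs gives matching results.
verdict: equivalent


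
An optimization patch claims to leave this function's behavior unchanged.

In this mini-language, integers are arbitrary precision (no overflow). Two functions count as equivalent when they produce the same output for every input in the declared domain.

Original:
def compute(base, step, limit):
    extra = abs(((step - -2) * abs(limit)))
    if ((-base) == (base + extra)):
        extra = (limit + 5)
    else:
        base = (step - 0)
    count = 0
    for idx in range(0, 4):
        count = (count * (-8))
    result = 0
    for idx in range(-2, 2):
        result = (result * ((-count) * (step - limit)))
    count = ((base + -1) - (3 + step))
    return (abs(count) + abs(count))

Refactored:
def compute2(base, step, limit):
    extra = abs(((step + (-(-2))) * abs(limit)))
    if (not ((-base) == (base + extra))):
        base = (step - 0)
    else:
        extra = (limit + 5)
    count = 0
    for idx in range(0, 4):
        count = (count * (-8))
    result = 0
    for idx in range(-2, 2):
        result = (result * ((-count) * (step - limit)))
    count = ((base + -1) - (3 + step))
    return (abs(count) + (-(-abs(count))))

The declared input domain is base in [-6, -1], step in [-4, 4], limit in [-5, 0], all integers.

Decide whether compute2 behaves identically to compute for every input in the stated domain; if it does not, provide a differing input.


This is a faithful refactor — arithmetic usage differs; and boolean connective usage differs, but the computed results match everywhere.
As a probe, take base=-2, step=2, limit=-2: compute runs extra becomes 8; next ((-base) == (base + extra)) evaluates to false; next base becomes 2; next count becomes 0; next at idx=0:; next count becomes 0; next at idx=1:; next count becomes 0; next at idx=2:; next count becomes 0; next at idx=3:; next count becomes 0; next result becomes 0; next at idx=-2:; next result becomes 0; next at idx=-1:; next result becomes 0; next at idx=0:; next result becomes 0; next at idx=1:; next result becomes 0; next count becomes -4; next final value 8; compute2 runs extra becomes 8; next (not ((-base) == (base + extra))) evaluates to true; next base becomes 2; next count becomes 0; next at idx=0:; next count becomes 0; next at idx=1:; next count becomes 0; next at idx=2:; next count becomes 0; next at idx=3:; next count becomes 0; next result becomes 0; next at idx=-2:; next result becomes 0; next at idx=-1:; next result becomes 0; next at idx=0:; next result becomes 0; next at idx=1:; next result becomes 0; next count becomes -4; next final value 8; both end at 8.
Across all 324 domain points the two functions coincide.
verdict: equivalent


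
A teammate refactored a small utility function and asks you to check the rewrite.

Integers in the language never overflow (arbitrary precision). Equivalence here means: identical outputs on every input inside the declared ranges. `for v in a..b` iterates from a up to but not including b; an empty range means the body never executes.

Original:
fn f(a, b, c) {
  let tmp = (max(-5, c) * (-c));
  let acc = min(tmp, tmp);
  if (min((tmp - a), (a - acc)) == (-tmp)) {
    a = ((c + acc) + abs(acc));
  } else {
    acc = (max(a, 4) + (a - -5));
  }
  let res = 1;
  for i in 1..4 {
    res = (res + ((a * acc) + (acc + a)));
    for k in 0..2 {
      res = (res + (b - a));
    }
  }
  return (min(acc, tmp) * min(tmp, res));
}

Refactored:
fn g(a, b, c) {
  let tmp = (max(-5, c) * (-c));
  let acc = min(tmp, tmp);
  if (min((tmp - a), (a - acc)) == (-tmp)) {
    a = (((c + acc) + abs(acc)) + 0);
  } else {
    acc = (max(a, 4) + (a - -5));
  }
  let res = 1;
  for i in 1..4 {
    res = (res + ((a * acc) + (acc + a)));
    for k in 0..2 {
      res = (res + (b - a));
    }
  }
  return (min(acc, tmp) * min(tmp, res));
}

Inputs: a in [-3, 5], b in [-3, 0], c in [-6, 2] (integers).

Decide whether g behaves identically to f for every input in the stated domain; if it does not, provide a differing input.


Comparing the listings, the differences include: arithmetic usage differs, and constant usage differs.
Spot check at a=-1, b=-1, c=-5 — f: tmp=-25, then acc=-25, then (min((tmp - a), (a - acc)) == (-tmp)) is false, then acc=8, then res=1, then (i=1), then res=0, then (k=0), then res=0, then (k=1), then res=0, then (i=2), then res=-1, then (k=0), then res=-1, then (k=1), then res=-1, then (i=3), then res=-2, then (k=0), then res=-2, then (k=1), then res=-2, then returns 625. g: tmp=-25, then acc=-25, then (min((tmp - a), (a - acc)) == (-tmp)) is false, then acc=8, then res=1, then (i=1), then res=0, then (k=0), then res=0, then (k=1), then res=0, then (i=2), then res=-1, then (k=0), then res=-1, then (k=1), then res=-1, then (i=3), then res=-2, then (k=0), then res=-2, then (k=1), then res=-2, then returns 625. Both give 625.
Checked all 324 inputs in the declared domain: the outputs agree on every one.
verdict: equivalent


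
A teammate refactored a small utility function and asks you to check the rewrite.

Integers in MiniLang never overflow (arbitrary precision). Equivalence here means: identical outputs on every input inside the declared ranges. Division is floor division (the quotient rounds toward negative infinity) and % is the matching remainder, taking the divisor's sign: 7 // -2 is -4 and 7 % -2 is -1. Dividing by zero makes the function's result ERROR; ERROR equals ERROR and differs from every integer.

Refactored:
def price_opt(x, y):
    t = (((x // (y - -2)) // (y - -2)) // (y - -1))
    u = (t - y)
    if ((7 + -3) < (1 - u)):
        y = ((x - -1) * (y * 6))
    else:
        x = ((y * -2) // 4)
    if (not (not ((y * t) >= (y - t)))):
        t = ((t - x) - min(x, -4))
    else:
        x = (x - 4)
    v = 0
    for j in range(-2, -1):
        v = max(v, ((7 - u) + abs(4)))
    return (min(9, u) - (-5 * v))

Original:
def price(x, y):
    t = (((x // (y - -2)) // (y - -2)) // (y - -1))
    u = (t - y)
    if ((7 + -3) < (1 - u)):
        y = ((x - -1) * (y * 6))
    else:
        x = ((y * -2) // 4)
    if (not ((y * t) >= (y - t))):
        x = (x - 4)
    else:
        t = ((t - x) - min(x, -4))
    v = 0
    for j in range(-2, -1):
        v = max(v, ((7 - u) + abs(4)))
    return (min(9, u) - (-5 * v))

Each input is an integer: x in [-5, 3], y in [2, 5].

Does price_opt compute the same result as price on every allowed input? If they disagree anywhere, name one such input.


Changes here: boolean connective usage differs; the full 36-point sweep finds no disagreement.
verdict: equivalent


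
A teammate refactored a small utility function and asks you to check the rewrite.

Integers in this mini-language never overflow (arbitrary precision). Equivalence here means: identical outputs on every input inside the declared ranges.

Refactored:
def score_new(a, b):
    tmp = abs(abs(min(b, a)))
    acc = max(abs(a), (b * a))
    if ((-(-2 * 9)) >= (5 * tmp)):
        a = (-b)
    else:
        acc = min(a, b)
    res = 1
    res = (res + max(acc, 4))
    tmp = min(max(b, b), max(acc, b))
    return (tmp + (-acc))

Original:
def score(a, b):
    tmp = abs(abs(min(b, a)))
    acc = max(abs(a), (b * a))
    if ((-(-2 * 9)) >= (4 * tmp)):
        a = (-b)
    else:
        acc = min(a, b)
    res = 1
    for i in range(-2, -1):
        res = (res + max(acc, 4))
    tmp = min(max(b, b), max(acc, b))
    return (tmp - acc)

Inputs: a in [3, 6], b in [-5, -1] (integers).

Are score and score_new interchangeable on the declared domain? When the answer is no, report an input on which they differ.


Evaluate both at a=3, b=-4.
score: tmp = 4; acc = 3; ((-(-2 * 9)) >= (4 * tmp)) -> true; a = 4; res = 1; [i=-2]; res = 5; tmp = -4; return -7
score_new: tmp = 4; acc = 3; ((-(-2 * 9)) >= (5 * tmp)) -> false; acc = -4; res = 1; res = 5; tmp = -4; return 0
-7 vs 0 — the two versions disagree here.
verdict: not equivalent; witness: a=3, b=-4


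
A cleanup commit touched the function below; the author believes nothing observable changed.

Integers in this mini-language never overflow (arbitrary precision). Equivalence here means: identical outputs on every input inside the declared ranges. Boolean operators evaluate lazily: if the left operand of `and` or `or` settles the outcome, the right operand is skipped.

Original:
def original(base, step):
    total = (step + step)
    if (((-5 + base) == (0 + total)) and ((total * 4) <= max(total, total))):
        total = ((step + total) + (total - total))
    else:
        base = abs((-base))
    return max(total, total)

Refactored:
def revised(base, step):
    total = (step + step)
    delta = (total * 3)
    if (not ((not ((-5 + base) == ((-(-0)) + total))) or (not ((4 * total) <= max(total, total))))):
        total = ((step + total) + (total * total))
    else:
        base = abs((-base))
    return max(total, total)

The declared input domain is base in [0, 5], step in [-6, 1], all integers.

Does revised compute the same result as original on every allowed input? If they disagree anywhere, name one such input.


Consider the input base=1, step=-2.
original: total := -4 | (((-5 + base) == (0 + total)) and ((total * 4) <= max(total, total))): true | total := -6 | result -6
revised: total := -4 | delta := -12 | (not ((not ((-5 + base) == ((-(-0)) + total))) or (not ((4 * total) <= max(total, total))))): true | total := 10 | result 10
-6 != 10, so the rewrite changes behavior.
verdict: not equivalent; witness: base=1, step=-2


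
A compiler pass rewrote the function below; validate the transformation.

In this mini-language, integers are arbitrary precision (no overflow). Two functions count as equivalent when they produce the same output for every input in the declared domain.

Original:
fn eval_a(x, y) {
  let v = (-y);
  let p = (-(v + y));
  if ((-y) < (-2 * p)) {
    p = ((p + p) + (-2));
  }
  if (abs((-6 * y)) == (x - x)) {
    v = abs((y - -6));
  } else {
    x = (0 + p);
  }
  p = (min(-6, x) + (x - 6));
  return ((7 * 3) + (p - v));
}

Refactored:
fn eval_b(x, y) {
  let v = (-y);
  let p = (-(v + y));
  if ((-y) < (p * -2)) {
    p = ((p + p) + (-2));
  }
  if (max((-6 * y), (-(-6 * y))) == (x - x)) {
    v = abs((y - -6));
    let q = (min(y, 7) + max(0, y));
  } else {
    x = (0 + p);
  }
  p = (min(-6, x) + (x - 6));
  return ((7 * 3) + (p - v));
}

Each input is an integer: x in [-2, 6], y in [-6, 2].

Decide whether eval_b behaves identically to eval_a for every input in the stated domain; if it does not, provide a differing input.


The suspicious-looking change has no observable effect anywhere in the declared ranges.
One worked example (x=1, y=0) — eval_a: v=0, then p=0, then ((-y) < (-2 * p)) is false, then (abs((-6 * y)) == (x - x)) is true, then v=6, then p=-11, then returns 4; eval_b: v=0, then p=0, then ((-y) < (p * -2)) is false, then (max((-6 * y), (-(-6 * y))) == (x - x)) is true, then v=6, then q=0, then p=-11, then returns 4; agreement on 4.
Across all 81 domain points the two functions coincide.
verdict: equivalent


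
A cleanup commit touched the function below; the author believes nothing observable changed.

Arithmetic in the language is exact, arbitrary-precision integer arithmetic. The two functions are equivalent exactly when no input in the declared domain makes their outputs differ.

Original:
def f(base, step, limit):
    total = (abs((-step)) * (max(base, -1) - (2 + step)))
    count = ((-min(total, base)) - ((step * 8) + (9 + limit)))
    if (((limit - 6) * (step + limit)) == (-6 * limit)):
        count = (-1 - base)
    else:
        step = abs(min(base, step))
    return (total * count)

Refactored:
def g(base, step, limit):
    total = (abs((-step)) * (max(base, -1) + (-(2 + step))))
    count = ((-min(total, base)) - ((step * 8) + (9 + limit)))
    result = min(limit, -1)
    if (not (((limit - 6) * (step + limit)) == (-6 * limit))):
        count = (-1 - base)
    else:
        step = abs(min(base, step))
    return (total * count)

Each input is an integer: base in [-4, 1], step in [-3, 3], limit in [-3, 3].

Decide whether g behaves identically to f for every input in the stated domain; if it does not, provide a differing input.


These are not equivalent — on base=-4, step=-2, limit=-3 the outputs split (-28 vs -6).
f: total = -2; count = 14; (((limit - 6) * (step + limit)) == (-6 * limit)) -> false; step = 4; return -28
g: total = -2; count = 14; result = -3; (not (((limit - 6) * (step + limit)) == (-6 * limit))) -> true; count = 3; return -6
verdict: not equivalent; witness: base=-4, step=-2, limit=-3


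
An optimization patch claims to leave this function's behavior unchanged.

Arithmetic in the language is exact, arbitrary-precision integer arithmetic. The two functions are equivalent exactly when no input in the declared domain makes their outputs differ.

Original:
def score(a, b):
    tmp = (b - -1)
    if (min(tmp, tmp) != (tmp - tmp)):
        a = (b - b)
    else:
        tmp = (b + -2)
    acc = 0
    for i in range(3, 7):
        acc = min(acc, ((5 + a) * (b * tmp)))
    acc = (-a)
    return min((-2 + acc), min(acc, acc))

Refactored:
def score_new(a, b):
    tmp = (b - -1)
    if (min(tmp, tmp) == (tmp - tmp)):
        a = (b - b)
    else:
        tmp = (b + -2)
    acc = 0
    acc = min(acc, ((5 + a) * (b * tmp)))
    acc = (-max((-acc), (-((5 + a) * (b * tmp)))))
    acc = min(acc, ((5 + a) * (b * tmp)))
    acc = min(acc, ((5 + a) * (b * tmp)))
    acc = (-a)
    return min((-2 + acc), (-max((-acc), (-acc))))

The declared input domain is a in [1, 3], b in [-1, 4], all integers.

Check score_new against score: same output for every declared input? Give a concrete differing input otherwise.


There is a counterexample at a=1, b=-1: -3 on one side, -2 on the other.
score: tmp becomes 0; next (min(tmp, tmp) != (tmp - tmp)) evaluates to false; next tmp becomes -3; next acc becomes 0; next at i=3:; next acc becomes 0; next at i=4:; next acc becomes 0; next at i=5:; next acc becomes 0; next at i=6:; next acc becomes 0; next acc becomes -1; next final value -3
score_new: tmp becomes 0; next (min(tmp, tmp) == (tmp - tmp)) evaluates to true; next a becomes 0; next acc becomes 0; next acc becomes 0; next acc becomes 0; next acc becomes 0; next acc becomes 0; next acc becomes 0; next final value -2
verdict: not equivalent; witness: a=1, b=-1


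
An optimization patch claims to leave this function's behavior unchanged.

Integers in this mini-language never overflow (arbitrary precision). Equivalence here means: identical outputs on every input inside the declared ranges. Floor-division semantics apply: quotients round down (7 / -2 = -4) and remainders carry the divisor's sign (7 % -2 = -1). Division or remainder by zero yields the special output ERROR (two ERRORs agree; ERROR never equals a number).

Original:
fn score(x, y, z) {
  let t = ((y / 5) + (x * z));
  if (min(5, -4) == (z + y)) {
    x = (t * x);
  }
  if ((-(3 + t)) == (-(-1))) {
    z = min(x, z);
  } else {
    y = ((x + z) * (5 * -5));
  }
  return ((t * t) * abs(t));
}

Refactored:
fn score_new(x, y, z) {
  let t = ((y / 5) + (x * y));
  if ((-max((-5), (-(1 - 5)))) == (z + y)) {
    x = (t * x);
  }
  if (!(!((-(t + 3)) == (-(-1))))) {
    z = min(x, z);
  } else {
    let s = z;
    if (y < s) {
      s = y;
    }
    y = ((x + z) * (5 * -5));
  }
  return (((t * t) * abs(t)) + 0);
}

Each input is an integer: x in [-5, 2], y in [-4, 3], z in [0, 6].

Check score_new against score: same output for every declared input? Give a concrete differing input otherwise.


Run the pair on x=-5, y=-4, z=0.
score: t := -1 | (min(5, -4) == (z + y)): true | x := 5 | ((-(3 + t)) == (-(-1))): false | y := -125 | result 1
score_new: t := 19 | ((-max((-5), (-(1 - 5)))) == (z + y)): true | x := -95 | (!(!((-(t + 3)) == (-(-1))))): false | s := 0 | (y < s): true | s := -4 | y := 2375 | result 6859
1 against 6859: the behavior changed.
verdict: not equivalent; witness: x=-5, y=-4, z=0


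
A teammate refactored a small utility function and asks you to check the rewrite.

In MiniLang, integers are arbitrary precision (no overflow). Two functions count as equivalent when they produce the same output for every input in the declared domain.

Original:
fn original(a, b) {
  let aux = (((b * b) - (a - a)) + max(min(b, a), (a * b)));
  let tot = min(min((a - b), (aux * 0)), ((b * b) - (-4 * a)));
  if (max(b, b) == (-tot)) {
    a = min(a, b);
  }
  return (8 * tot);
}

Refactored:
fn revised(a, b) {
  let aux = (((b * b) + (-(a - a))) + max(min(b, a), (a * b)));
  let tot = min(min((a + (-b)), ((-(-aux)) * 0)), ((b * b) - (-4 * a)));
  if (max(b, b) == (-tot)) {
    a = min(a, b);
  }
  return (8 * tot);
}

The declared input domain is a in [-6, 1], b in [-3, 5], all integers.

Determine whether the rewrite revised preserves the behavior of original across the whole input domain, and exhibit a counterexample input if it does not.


Side by side, the visible changes include: arithmetic usage differs.
As a probe, take a=-4, b=-3: original runs aux := 21 | tot := -7 | (max(b, b) == (-tot)): false | result -56; revised runs aux := 21 | tot := -7 | (max(b, b) == (-tot)): false | result -56; both end at -56.
Across all 72 domain points the two functions coincide.
verdict: equivalent


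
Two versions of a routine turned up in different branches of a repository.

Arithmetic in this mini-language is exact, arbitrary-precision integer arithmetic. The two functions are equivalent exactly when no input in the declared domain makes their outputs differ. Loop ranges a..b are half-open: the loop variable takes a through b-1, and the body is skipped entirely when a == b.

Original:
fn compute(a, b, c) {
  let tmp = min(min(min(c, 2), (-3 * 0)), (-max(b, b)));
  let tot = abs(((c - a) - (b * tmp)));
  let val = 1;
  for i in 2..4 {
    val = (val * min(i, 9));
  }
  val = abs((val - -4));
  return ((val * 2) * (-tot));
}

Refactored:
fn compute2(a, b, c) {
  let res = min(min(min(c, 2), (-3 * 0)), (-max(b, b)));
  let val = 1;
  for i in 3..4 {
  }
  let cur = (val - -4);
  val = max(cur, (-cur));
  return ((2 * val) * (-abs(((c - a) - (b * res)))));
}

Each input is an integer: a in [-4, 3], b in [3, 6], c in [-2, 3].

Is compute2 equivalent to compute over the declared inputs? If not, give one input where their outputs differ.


The rewrite breaks on a=-4, b=3, c=-2, where the results are -220 and -110.
compute: tmp := -3 | tot := 11 | val := 1 | iter i=2: | val := 2 | iter i=3: | val := 6 | val := 10 | result -220
compute2: res := -3 | val := 1 | iter i=3: | cur := 5 | val := 5 | result -110
verdict: not equivalent; witness: a=-4, b=3, c=-2


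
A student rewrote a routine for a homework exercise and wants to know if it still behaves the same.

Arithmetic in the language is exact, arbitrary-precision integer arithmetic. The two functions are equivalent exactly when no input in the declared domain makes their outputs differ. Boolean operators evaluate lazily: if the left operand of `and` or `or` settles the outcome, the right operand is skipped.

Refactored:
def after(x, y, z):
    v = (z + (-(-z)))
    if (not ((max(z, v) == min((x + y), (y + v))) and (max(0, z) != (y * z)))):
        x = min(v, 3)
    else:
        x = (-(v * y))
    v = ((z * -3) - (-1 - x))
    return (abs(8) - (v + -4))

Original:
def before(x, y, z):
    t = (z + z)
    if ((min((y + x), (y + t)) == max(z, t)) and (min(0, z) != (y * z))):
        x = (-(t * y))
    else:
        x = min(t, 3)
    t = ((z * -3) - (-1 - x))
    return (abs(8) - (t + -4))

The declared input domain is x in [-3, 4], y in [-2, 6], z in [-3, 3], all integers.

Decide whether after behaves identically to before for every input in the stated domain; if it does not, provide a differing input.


These are not equivalent — on x=-2, y=1, z=-1 the outputs split (10 vs 6).
before: t := -2 | ((min((y + x), (y + t)) == max(z, t)) and (min(0, z) != (y * z))): false | x := -2 | t := 2 | result 10
after: v := -2 | (not ((max(z, v) == min((x + y), (y + v))) and (max(0, z) != (y * z)))): false | x := 2 | v := 6 | result 6
verdict: not equivalent; witness: x=-2, y=1, z=-1


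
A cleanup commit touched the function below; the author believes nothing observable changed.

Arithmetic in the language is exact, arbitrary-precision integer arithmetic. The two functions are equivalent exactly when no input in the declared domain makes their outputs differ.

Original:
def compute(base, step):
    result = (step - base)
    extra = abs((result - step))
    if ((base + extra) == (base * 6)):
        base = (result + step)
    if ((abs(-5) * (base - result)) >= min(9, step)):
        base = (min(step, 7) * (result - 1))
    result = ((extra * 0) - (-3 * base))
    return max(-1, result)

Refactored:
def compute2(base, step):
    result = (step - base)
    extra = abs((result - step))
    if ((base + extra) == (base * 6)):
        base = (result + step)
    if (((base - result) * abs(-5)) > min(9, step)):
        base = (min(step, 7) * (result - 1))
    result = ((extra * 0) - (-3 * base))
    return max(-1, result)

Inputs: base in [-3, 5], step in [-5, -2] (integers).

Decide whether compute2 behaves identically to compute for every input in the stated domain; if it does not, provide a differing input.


Take base=-3, step=-5.
compute: result becomes -2; next extra becomes 3; next ((base + extra) == (base * 6)) evaluates to false; next ((abs(-5) * (base - result)) >= min(9, step)) evaluates to true; next base becomes 15; next result becomes 45; next final value 45
compute2: result becomes -2; next extra becomes 3; next ((base + extra) == (base * 6)) evaluates to false; next (((base - result) * abs(-5)) > min(9, step)) evaluates to false; next result becomes -9; next final value -1
45 and -1 differ, so these are not the same function on this domain.
verdict: not equivalent; witness: base=-3, step=-5


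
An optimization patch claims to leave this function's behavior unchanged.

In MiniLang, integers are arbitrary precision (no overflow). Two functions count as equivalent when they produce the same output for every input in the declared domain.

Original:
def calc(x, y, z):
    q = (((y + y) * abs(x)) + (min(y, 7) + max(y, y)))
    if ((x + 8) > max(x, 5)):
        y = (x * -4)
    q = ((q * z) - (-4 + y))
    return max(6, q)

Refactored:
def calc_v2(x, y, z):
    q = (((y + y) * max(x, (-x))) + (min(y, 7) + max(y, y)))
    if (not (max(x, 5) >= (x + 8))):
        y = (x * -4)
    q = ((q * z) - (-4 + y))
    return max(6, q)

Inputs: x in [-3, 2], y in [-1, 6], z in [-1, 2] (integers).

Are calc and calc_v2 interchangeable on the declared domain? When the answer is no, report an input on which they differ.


Side by side, the visible changes include: comparison usage differs, and boolean connective usage differs, and min/max/abs usage differs.
As a probe, take x=2, y=1, z=-1: calc runs q := 6 | ((x + 8) > max(x, 5)): true | y := -8 | q := 6 | result 6; calc_v2 runs q := 6 | (not (max(x, 5) >= (x + 8))): true | y := -8 | q := 6 | result 6; both end at 6.
Every one of the 192 inputs gives matching results.
verdict: equivalent


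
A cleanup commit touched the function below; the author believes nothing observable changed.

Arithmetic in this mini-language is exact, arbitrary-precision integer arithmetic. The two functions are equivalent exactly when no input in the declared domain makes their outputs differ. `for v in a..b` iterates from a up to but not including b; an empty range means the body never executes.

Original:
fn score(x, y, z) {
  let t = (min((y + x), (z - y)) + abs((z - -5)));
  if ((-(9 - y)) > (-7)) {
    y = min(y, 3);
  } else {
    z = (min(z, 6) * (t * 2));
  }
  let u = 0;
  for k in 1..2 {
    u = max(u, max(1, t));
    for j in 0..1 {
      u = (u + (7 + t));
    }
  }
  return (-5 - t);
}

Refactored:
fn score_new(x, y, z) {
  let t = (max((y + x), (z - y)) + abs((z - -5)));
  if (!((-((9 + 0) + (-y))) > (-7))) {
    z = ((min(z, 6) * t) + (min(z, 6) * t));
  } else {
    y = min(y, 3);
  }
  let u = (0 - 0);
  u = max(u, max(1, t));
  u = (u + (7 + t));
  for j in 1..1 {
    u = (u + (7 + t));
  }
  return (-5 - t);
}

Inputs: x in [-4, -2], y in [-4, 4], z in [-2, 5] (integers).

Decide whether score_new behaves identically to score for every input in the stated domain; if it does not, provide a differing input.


Take x=-4, y=-4, z=-2.
score: t=-5, then ((-(9 - y)) > (-7)) is false, then z=20, then u=0, then (k=1), then u=1, then (j=0), then u=3, then returns 0
score_new: t=5, then (!((-((9 + 0) + (-y))) > (-7))) is true, then z=-20, then u=0, then u=5, then u=17, then the loop over j runs zero times, then returns -10
0 != -10, so the rewrite changes behavior.
verdict: not equivalent; witness: x=-4, y=-4, z=-2


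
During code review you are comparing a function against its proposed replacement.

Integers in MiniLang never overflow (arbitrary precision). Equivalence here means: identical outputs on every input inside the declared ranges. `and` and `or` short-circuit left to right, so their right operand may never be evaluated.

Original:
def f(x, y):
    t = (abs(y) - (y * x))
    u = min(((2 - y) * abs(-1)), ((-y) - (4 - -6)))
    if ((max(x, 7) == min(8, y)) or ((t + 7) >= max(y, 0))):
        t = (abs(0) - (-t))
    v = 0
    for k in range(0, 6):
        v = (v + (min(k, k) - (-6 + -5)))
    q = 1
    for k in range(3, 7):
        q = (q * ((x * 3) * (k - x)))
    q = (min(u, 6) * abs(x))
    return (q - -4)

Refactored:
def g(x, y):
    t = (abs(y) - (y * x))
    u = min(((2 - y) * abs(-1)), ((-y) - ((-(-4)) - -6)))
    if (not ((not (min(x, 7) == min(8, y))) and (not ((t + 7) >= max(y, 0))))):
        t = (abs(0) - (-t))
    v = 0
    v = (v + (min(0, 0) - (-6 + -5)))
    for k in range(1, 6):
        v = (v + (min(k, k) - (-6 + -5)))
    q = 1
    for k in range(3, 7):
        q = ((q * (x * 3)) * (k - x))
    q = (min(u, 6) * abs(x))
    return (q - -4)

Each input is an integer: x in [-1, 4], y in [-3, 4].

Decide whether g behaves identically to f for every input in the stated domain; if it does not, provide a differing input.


The edit looks behavioral (`max(x, 7)` became `min(x, 7)`), but over these ranges it never changes the outcome.
Spot check at x=4, y=1 — f: t becomes -3; next u becomes -11; next ((max(x, 7) == min(8, y)) or ((t + 7) >= max(y, 0))) evaluates to true; next t becomes -3; next v becomes 0; next at k=0:; next v becomes 11; next at k=1:; next v becomes 23; next at k=2:; next v becomes 36; next at k=3:; next v becomes 50; next at k=4:; next v becomes 65; next at k=5:; next v becomes 81; next q becomes 1; next at k=3:; next q becomes -12; next at k=4:; next q becomes 0; next at k=5:; next q becomes 0; next at k=6:; next q becomes 0; next q becomes -44; next final value -40. g: t becomes -3; next u becomes -11; next (not ((not (min(x, 7) == min(8, y))) and (not ((t + 7) >= max(y, 0))))) evaluates to true; next t becomes -3; next v becomes 0; next v becomes 11; next at k=1:; next v becomes 23; next at k=2:; next v becomes 36; next at k=3:; next v becomes 50; next at k=4:; next v becomes 65; next at k=5:; next v becomes 81; next q becomes 1; next at k=3:; next q becomes -12; next at k=4:; next q becomes 0; next at k=5:; next q becomes 0; next at k=6:; next q becomes 0; next q becomes -44; next final value -40. Both give -40.
Checked all 48 inputs in the declared domain: the outputs agree on every one.
verdict: equivalent


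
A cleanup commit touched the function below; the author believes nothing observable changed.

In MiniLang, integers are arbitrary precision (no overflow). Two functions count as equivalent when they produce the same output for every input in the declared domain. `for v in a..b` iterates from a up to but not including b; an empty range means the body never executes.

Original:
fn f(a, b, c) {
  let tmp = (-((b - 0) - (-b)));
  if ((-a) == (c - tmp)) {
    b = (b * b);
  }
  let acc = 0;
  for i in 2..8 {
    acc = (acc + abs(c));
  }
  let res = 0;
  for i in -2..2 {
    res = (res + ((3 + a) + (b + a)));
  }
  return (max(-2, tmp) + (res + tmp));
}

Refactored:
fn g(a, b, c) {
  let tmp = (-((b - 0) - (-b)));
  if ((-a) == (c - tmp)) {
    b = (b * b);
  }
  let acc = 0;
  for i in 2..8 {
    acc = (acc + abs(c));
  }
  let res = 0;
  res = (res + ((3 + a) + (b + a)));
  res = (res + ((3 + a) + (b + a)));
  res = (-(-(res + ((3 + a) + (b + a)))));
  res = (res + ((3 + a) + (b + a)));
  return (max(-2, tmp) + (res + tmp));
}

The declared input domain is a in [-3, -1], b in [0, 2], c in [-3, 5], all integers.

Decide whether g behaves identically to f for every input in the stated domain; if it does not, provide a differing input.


Equivalent — the differences include constant usage differs, plus statement counts differ, plus arithmetic usage differs, plus loop structure differs, yet no declared input distinguishes the two.
Tracing a=-3, b=1, c=2: f: tmp = -2; ((-a) == (c - tmp)) -> false; acc = 0; [i=2]; acc = 2; [i=3]; acc = 4; [i=4]; acc = 6; [i=5]; acc = 8; [i=6]; acc = 10; [i=7]; acc = 12; res = 0; [i=-2]; res = -2; [i=-1]; res = -4; [i=0]; res = -6; [i=1]; res = -8; return -12 | g: tmp = -2; ((-a) == (c - tmp)) -> false; acc = 0; [i=2]; acc = 2; [i=3]; acc = 4; [i=4]; acc = 6; [i=5]; acc = 8; [i=6]; acc = 10; [i=7]; acc = 12; res = 0; res = -2; res = -4; res = -6; res = -8; return -12 — matching result -12.
Every one of the 81 inputs gives matching results.
verdict: equivalent


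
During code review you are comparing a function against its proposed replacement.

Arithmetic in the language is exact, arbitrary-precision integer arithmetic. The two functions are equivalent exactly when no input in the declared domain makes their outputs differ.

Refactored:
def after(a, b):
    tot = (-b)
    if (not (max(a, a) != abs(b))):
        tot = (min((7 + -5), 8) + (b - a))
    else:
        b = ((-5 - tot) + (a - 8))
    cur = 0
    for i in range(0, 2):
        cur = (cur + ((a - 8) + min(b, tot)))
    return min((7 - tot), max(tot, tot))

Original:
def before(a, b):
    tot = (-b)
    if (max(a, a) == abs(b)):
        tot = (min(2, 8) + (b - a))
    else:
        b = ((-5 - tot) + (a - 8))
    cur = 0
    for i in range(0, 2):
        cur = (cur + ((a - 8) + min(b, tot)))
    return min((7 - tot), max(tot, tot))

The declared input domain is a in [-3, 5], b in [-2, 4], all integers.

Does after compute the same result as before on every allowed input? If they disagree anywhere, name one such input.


Although arithmetic usage differs, comparison usage differs, constant usage differs, boolean connective usage differs, 63/63 inputs agree.
verdict: equivalent


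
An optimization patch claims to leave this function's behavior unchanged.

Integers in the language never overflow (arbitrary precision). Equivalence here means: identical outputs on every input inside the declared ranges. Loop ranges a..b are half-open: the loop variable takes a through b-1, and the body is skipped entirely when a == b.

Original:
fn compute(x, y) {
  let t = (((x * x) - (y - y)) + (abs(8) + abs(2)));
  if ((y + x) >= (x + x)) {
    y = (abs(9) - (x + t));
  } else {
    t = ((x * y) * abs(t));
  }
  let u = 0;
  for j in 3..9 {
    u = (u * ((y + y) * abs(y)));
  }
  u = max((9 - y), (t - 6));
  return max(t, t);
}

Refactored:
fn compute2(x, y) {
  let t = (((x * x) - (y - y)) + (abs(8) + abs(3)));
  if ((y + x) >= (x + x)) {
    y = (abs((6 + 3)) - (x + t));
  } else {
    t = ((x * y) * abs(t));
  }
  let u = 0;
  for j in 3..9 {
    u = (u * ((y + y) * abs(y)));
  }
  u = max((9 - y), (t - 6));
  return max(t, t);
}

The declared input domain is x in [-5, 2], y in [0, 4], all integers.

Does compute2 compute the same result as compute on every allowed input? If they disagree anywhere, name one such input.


Evaluate both at x=-5, y=0.
compute: t := 35 | ((y + x) >= (x + x)): true | y := -21 | u := 0 | iter j=3: | u := 0 | iter j=4: | u := 0 | iter j=5: | u := 0 | iter j=6: | u := 0 | iter j=7: | u := 0 | iter j=8: | u := 0 | u := 30 | result 35
compute2: t := 36 | ((y + x) >= (x + x)): true | y := -22 | u := 0 | iter j=3: | u := 0 | iter j=4: | u := 0 | iter j=5: | u := 0 | iter j=6: | u := 0 | iter j=7: | u := 0 | iter j=8: | u := 0 | u := 31 | result 36
35 against 36: the behavior changed.
verdict: not equivalent; witness: x=-5, y=0


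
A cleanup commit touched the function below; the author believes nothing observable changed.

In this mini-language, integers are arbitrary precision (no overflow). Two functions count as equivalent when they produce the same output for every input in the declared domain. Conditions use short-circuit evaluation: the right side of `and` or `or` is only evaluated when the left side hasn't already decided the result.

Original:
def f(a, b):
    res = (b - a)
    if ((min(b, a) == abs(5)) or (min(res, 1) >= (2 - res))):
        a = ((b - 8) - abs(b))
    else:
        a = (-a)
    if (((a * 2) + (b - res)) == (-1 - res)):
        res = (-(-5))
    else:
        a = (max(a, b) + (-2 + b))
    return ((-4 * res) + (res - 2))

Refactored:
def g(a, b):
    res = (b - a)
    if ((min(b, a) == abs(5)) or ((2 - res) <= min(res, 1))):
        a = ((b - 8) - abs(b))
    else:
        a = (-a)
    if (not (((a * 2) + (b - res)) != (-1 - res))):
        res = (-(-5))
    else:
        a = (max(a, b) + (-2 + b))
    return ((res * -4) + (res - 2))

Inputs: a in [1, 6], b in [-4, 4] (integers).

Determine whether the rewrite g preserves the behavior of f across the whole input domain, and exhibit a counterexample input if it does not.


Reading the diff, among the changes: comparison usage differs, boolean connective usage differs.
As a probe, take a=3, b=0: f runs res becomes -3; next ((min(b, a) == abs(5)) or (min(res, 1) >= (2 - res))) evaluates to false; next a becomes -3; next (((a * 2) + (b - res)) == (-1 - res)) evaluates to false; next a becomes -2; next final value 7; g runs res becomes -3; next ((min(b, a) == abs(5)) or ((2 - res) <= min(res, 1))) evaluates to false; next a becomes -3; next (not (((a * 2) + (b - res)) != (-1 - res))) evaluates to false; next a becomes -2; next final value 7; both end at 7.
Sweeping the whole domain (54 inputs) finds no disagreement.
verdict: equivalent


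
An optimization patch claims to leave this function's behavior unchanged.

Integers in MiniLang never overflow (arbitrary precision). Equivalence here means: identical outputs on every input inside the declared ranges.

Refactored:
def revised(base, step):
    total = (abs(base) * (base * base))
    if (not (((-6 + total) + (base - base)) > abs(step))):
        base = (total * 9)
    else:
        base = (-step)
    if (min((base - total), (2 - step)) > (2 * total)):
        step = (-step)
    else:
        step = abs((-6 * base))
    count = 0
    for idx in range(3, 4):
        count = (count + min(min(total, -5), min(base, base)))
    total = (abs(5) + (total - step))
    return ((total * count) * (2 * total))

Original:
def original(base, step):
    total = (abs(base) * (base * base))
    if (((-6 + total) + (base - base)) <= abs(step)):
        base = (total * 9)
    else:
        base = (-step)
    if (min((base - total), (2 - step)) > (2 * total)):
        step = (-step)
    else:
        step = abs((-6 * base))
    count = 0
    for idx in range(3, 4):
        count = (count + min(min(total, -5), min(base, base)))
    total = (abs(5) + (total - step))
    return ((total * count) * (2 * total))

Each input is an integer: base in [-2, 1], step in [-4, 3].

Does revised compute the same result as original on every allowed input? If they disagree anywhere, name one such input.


The two are interchangeable: boolean connective usage differs, comparison usage differs, and every declared input agrees.
As a probe, take base=-1, step=-2: original runs total becomes 1; next (((-6 + total) + (base - base)) <= abs(step)) evaluates to true; next base becomes 9; next (min((base - total), (2 - step)) > (2 * total)) evaluates to true; next step becomes 2; next count becomes 0; next at idx=3:; next count becomes -5; next total becomes 4; next final value -160; revised runs total becomes 1; next (not (((-6 + total) + (base - base)) > abs(step))) evaluates to true; next base becomes 9; next (min((base - total), (2 - step)) > (2 * total)) evaluates to true; next step becomes 2; next count becomes 0; next at idx=3:; next count becomes -5; next total becomes 4; next final value -160; both end at -160.
Sweeping the whole domain (32 inputs) finds no disagreement.
verdict: equivalent
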